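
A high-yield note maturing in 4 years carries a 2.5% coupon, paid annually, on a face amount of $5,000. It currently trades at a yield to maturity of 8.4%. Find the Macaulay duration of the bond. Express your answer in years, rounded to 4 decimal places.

3.8371 years

Periodic yield y = 0.084. Discount each cash flow and weight by its year:
  t   CF        PV=CF/(1+0.084)^t    t·PV
  1       125.00       115.3137       115.3137
  2       125.00       106.3779       212.7558
  3       125.00        98.1346       294.4038
  4     5,125.00     3,711.7331    14,846.9324
  Σ                  4,031.5593    15,469.4057
Price P = Σ PV = 4,031.5593.
Macaulay duration = Σ(t·PV) / P = 15,469.4057 / 4,031.5593 = 3.83708 years.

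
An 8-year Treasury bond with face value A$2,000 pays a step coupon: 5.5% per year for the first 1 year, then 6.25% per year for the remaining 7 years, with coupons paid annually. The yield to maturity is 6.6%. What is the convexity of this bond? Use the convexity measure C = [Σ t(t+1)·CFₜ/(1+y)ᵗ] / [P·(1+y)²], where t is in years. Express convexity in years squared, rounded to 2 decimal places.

48.26

With y = 0.066:
  t   CF        PV=CF/(1+0.066)^t    t·PV        t(t+1)·PV
  1       110.00       103.1895       103.1895         206.3790
  2       125.00       110.0007       220.0015         660.0044
  3       125.00       103.1902       309.5706       1,238.2822
  4       125.00        96.8013       387.2052       1,936.0260
  5       125.00        90.8080       454.0399       2,724.2392
  6       125.00        85.1857       511.1143       3,577.8001
  7       125.00        79.9116       559.3809       4,475.0471
  8     2,125.00     1,274.3869    10,195.0952      91,755.8565
  Σ                  1,943.4739    12,739.5970     106,573.6346
P = 1,943.4739.
Convexity = Σ t(t+1)·PV / [P·(1+y)²] = 106,573.6346 / (1,943.4739 × 1.136356) = 48.25659.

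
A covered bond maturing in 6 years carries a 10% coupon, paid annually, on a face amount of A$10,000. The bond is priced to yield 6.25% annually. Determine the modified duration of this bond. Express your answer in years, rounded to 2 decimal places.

4.61 years

Periodic yield y = 0.0625. First find Macaulay duration:
  t   CF        PV=CF/(1+0.0625)^t    t·PV
  1     1,000.00       941.1765       941.1765
  2     1,000.00       885.8131     1,771.6263
  3     1,000.00       833.7065     2,501.1195
  4     1,000.00       784.6649     3,138.6597
  5     1,000.00       738.5082     3,692.5409
  6    11,000.00     7,645.7317    45,874.3901
  Σ                 11,829.6009    57,919.5129
P = 11,829.6009; Macaulay duration = 57,919.5129 / 11,829.6009 = 4.89615 years.
Modified duration = D_Mac / (1 + y) = 4.89615 / 1.0625 = 4.60814 years.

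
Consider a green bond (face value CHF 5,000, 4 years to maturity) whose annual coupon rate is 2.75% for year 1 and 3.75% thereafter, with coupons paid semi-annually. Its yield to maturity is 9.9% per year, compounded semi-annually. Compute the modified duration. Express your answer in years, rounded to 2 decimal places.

3.57 years

Periodic yield y = 0.0495. First find Macaulay duration:
  t   CF        PV=CF/(1+0.0495)^t    t·PV
  1        68.75        65.5074        65.5074
  2        68.75        62.4177       124.8354
  3        93.75        81.1006       243.3017
  4        93.75        77.2754       309.1018
  5        93.75        73.6307       368.1536
  6        93.75        70.1579       420.9474
  7        93.75        66.8489       467.9422
  8     5,093.75     3,460.8126    27,686.5008
  Σ                  3,957.7512    29,686.2903
P = 3,957.7512; Macaulay duration = 29,686.2903 / 3,957.7512 = 7.50080 half-year periods = 3.75040 years.
Modified duration = D_Mac / (1 + y) = 3.75040 / 1.0495 = 3.57351 years.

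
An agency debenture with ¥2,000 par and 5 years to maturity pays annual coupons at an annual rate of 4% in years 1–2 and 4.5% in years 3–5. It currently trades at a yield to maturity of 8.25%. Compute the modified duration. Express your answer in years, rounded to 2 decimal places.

Periodic yield y = 0.0825. First find Macaulay duration:
  t   CF        PV=CF/(1+0.0825)^t    t·PV
  1        80.00        73.9030        73.9030
  2        80.00        68.2707       136.5413
  3        90.00        70.9510       212.8531
  4        90.00        65.5437       262.1748
  5     2,090.00     1,406.0694     7,030.3471
  Σ                  1,684.7378     7,715.8193
P = 1,684.7378; Macaulay duration = 7,715.8193 / 1,684.7378 = 4.57983 years.
Modified duration = D_Mac / (1 + y) = 4.57983 / 1.0825 = 4.23079 years.

4.23 years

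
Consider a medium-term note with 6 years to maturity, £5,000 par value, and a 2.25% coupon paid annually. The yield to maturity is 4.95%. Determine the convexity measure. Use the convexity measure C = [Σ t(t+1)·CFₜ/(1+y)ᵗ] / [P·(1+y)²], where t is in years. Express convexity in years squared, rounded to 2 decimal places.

35.19

With y = 0.0495:
  t   CF        PV=CF/(1+0.0495)^t    t·PV        t(t+1)·PV
  1       112.50       107.1939       107.1939         214.3878
  2       112.50       102.1381       204.2761         612.8284
  3       112.50        97.3207       291.9621       1,167.8483
  4       112.50        92.7305       370.9221       1,854.6106
  5       112.50        88.3569       441.7843       2,650.7060
  6     5,112.50     3,825.9445    22,955.6669     160,689.6682
  Σ                  4,313.6845    24,371.8055     167,190.0493
P = 4,313.6845.
Convexity = Σ t(t+1)·PV / [P·(1+y)²] = 167,190.0493 / (4,313.6845 × 1.101450) = 35.18821.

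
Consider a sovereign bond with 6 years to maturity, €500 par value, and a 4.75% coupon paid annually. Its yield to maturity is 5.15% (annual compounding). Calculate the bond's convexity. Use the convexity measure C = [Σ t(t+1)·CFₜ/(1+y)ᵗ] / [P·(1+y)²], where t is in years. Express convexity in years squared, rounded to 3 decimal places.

32.561

With y = 0.0515:
  t   CF        PV=CF/(1+0.0515)^t    t·PV        t(t+1)·PV
  1        23.75        22.5868        22.5868          45.1736
  2        23.75        21.4805        42.9611         128.8832
  3        23.75        20.4285        61.2854         245.1416
  4        23.75        19.4279        77.7117         388.5586
  5        23.75        18.4764        92.3820         554.2918
  6       523.75       387.4970     2,324.9822      16,274.8751
  Σ                    489.8971     2,621.9091      17,636.9239
P = 489.8971.
Convexity = Σ t(t+1)·PV / [P·(1+y)²] = 17,636.9239 / (489.8971 × 1.105652) = 32.56112.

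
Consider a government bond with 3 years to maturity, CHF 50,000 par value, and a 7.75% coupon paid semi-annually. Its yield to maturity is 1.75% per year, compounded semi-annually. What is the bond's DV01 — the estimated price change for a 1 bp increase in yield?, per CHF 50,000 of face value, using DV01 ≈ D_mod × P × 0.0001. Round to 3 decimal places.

CHF 16.055

Periodic yield y = 0.00875.
  t   CF        PV=CF/(1+0.00875)^t    t·PV
  1     1,937.50     1,920.6939     1,920.6939
  2     1,937.50     1,904.0336     3,808.0673
  3     1,937.50     1,887.5179     5,662.5536
  4     1,937.50     1,871.1453     7,484.5813
  5     1,937.50     1,854.9148     9,274.5741
  6    51,937.50    49,292.3762   295,754.2575
  Σ                 58,730.6818   323,904.7277
P = 58,730.6818; D_Mac = 5.51509 half-year periods = 2.75754 yrs; D_mod = 2.73362 yrs.
DV01 ≈ 2.73362 × 58,730.6818 × 0.0001 = 16.054757.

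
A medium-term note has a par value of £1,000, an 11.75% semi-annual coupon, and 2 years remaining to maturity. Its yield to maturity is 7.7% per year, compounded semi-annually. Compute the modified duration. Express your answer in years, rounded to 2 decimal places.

Periodic yield y = 0.0385. First find Macaulay duration:
  t   CF        PV=CF/(1+0.0385)^t    t·PV
  1        58.75        56.5720        56.5720
  2        58.75        54.4747       108.9494
  3        58.75        52.4552       157.3655
  4     1,058.75       910.2641     3,641.0564
  Σ                  1,073.7660     3,963.9434
P = 1,073.7660; Macaulay duration = 3,963.9434 / 1,073.7660 = 3.69163 half-year periods = 1.84581 years.
Modified duration = D_Mac / (1 + y) = 1.84581 / 1.0385 = 1.77738 years.

1.78 years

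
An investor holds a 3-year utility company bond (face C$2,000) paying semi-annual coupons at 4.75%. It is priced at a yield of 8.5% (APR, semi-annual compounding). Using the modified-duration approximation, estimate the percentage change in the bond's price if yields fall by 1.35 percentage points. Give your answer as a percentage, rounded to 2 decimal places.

Periodic yield y = 0.0425. Modified duration first:
  t   CF        PV=CF/(1+0.0425)^t    t·PV
  1        47.50        45.5635        45.5635
  2        47.50        43.7060        87.4121
  3        47.50        41.9243       125.7728
  4        47.50        40.2151       160.8605
  5        47.50        38.5757       192.8783
  6     2,047.50     1,595.0251     9,570.1508
  Σ                  1,805.0098    10,182.6379
P = 1,805.0098; D_Mac = 5.64132 half-year periods = 2.82066 yrs; D_mod = 2.82066/(1+0.0425) = 2.70567 yrs.
ΔP/P ≈ -D_mod · Δy = -2.70567 × (-0.0135) = +0.036527 = +3.6527%.

+3.65%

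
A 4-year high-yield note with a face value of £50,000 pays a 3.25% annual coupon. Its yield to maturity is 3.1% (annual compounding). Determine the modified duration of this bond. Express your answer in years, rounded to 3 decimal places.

3.701 years

Periodic yield y = 0.031. First find Macaulay duration:
  t   CF        PV=CF/(1+0.031)^t    t·PV
  1     1,625.00     1,576.1397     1,576.1397
  2     1,625.00     1,528.7485     3,057.4969
  3     1,625.00     1,482.7822     4,448.3467
  4    51,625.00    45,690.4466   182,761.7866
  Σ                 50,278.1170   191,843.7699
P = 50,278.1170; Macaulay duration = 191,843.7699 / 50,278.1170 = 3.81565 years.
Modified duration = D_Mac / (1 + y) = 3.81565 / 1.031 = 3.70092 years.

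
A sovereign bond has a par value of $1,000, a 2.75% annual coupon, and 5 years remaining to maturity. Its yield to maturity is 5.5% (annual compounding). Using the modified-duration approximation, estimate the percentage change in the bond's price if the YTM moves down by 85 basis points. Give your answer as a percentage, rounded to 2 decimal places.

Periodic yield y = 0.055. Modified duration first:
  t   CF        PV=CF/(1+0.055)^t    t·PV
  1        27.50        26.0664        26.0664
  2        27.50        24.7074        49.4149
  3        27.50        23.4194        70.2581
  4        27.50        22.1985        88.7938
  5     1,027.50       786.1755     3,930.8777
  Σ                    882.5672     4,165.4109
P = 882.5672; D_Mac = 4.71965 yrs; D_mod = 4.71965/(1+0.055) = 4.47360 yrs.
ΔP/P ≈ -D_mod · Δy = -4.47360 × (-0.0085) = +0.038026 = +3.8026%.

+3.80%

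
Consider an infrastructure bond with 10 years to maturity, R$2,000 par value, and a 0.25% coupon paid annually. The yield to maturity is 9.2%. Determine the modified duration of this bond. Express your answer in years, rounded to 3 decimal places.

Periodic yield y = 0.092. First find Macaulay duration:
  t   CF        PV=CF/(1+0.092)^t    t·PV
  1         5.00         4.5788         4.5788
  2         5.00         4.1930         8.3860
  3         5.00         3.8397        11.5192
  4         5.00         3.5162        14.0650
  5         5.00         3.2200        16.1000
  6         5.00         2.9487        17.6923
  7         5.00         2.7003        18.9021
  8         5.00         2.4728        19.7824
  9         5.00         2.2645        20.3802
  10    2,005.00       831.5493     8,315.4928
  Σ                    861.2833     8,446.8989
P = 861.2833; Macaulay duration = 8,446.8989 / 861.2833 = 9.80734 years.
Modified duration = D_Mac / (1 + y) = 9.80734 / 1.092 = 8.98108 years.

8.981 years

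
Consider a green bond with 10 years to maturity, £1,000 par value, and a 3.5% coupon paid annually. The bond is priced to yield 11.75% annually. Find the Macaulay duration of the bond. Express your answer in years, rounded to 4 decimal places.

Periodic yield y = 0.1175. Discount each cash flow and weight by its year:
  t   CF        PV=CF/(1+0.1175)^t    t·PV
  1        35.00        31.3199        31.3199
  2        35.00        28.0268        56.0535
  3        35.00        25.0799        75.2396
  4        35.00        22.4428        89.7714
  5        35.00        20.0831       100.4154
  6        35.00        17.9714       107.8286
  7        35.00        16.0818       112.5728
  8        35.00        14.3909       115.1272
  9        35.00        12.8778       115.8998
  10    1,035.00       340.7729     3,407.7289
  Σ                    529.0473     4,211.9571
Price P = Σ PV = 529.0473.
Macaulay duration = Σ(t·PV) / P = 4,211.9571 / 529.0473 = 7.96140 years.

7.9614 years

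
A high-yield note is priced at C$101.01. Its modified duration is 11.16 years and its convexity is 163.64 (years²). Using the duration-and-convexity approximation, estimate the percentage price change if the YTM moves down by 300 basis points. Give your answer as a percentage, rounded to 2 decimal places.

Duration effect: -D_mod·Δy = -11.16 × (-0.03) = +0.334800
Convexity effect: ½·C·(Δy)² = 0.5 × 163.64 × (-0.03)² = +0.0736380
ΔP/P ≈ +0.334800 + 0.0736380 = +0.408438
= +40.8438%.

+40.84%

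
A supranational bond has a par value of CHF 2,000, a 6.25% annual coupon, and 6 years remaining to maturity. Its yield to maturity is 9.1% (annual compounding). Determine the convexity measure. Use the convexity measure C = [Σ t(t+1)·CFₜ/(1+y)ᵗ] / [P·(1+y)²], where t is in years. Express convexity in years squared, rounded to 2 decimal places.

28.47

With y = 0.091:
  t   CF        PV=CF/(1+0.091)^t    t·PV        t(t+1)·PV
  1       125.00       114.5738       114.5738         229.1476
  2       125.00       105.0172       210.0344         630.1033
  3       125.00        96.2578       288.7733       1,155.0931
  4       125.00        88.2289       352.9157       1,764.5786
  5       125.00        80.8698       404.3489       2,426.0934
  6     2,125.00     1,260.1157     7,560.6943      52,924.8604
  Σ                  1,745.0632     8,931.3405      59,129.8764
P = 1,745.0632.
Convexity = Σ t(t+1)·PV / [P·(1+y)²] = 59,129.8764 / (1,745.0632 × 1.190281) = 28.46730.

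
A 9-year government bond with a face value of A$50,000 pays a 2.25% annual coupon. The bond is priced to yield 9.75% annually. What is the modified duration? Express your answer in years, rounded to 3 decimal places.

7.225 years

Periodic yield y = 0.0975. First find Macaulay duration:
  t   CF        PV=CF/(1+0.0975)^t    t·PV
  1     1,125.00     1,025.0569     1,025.0569
  2     1,125.00       933.9927     1,867.9853
  3     1,125.00       851.0184     2,553.0551
  4     1,125.00       775.4154     3,101.6615
  5     1,125.00       706.5288     3,532.6441
  6     1,125.00       643.7620     3,862.5721
  7     1,125.00       586.5713     4,105.9992
  8     1,125.00       534.4613     4,275.6907
  9    51,125.00    22,130.5680   199,175.1121
  Σ                 28,187.3748   223,499.7770
P = 28,187.3748; Macaulay duration = 223,499.7770 / 28,187.3748 = 7.92907 years.
Modified duration = D_Mac / (1 + y) = 7.92907 / 1.0975 = 7.22467 years.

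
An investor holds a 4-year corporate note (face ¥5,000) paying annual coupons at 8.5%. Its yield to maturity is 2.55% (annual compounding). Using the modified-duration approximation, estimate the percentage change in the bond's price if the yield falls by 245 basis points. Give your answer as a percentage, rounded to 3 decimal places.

+8.601%

Periodic yield y = 0.0255. Modified duration first:
  t   CF        PV=CF/(1+0.0255)^t    t·PV
  1       425.00       414.4320       414.4320
  2       425.00       404.1268       808.2535
  3       425.00       394.0778     1,182.2333
  4     5,425.00     4,905.2041    19,620.8165
  Σ                  6,117.8406    22,025.7352
P = 6,117.8406; D_Mac = 3.60025 yrs; D_mod = 3.60025/(1+0.0255) = 3.51072 yrs.
ΔP/P ≈ -D_mod · Δy = -3.51072 × (-0.0245) = +0.086013 = +8.6013%.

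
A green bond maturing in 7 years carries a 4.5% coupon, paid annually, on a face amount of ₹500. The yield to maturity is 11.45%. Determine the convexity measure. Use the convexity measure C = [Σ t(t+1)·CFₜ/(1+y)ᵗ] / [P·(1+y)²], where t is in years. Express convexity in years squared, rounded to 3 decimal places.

With y = 0.1145:
  t   CF        PV=CF/(1+0.1145)^t    t·PV        t(t+1)·PV
  1        22.50        20.1884        20.1884          40.3769
  2        22.50        18.1143        36.2287         108.6860
  3        22.50        16.2533        48.7600         195.0399
  4        22.50        14.5835        58.3341         291.6703
  5        22.50        13.0853        65.4263         392.5576
  6        22.50        11.7409        70.4455         493.1186
  7       522.50       244.6391     1,712.4734      13,699.7869
  Σ                    338.6048     2,011.8563      15,221.2362
P = 338.6048.
Convexity = Σ t(t+1)·PV / [P·(1+y)²] = 15,221.2362 / (338.6048 × 1.242110) = 36.19067.

36.191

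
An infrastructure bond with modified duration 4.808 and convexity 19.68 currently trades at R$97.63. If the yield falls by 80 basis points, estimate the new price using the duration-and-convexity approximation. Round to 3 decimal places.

R$101.447

Duration effect: -D_mod·Δy = -4.808 × (-0.008) = +0.038464
Convexity effect: ½·C·(Δy)² = 0.5 × 19.68 × (-0.008)² = +0.00062976
ΔP/P ≈ +0.038464 + 0.00062976 = +0.03909376
New price ≈ 97.63 × (1 + 0.03909376) = 101.4467237888.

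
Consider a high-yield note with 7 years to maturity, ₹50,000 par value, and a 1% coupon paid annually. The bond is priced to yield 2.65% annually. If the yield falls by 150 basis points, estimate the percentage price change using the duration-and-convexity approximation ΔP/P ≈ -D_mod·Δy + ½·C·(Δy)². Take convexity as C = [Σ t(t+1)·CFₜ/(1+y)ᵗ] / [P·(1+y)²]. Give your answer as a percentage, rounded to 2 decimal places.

With y = 0.0265:
  t   CF        PV=CF/(1+0.0265)^t    t·PV        t(t+1)·PV
  1       500.00       487.0921       487.0921         974.1841
  2       500.00       474.5174       949.0347       2,847.1041
  3       500.00       462.2673     1,386.8018       5,547.2072
  4       500.00       450.3334     1,801.3337       9,006.6686
  5       500.00       438.7077     2,193.5384      13,161.2304
  6       500.00       427.3821     2,564.2923      17,950.0463
  7    50,500.00    42,051.2299   294,358.6091   2,354,868.8731
  Σ                 44,791.5297   303,740.7021   2,404,355.3138
P = 44,791.5297; D_Mac = 6.78121 yrs; D_mod = 6.60615 yrs; C = 50.94304.
Duration effect: -6.60615 × (-0.015) = +0.099092
Convexity effect: 0.5 × 50.94304 × (-0.015)² = +0.0057311
ΔP/P ≈ +0.099092 + 0.0057311 = +0.104823 = +10.4823%.

+10.48%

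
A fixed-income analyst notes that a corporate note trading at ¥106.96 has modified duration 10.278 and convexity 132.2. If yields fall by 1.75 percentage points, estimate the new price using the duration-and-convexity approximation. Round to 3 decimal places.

¥128.364

Duration effect: -D_mod·Δy = -10.278 × (-0.0175) = +0.179865
Convexity effect: ½·C·(Δy)² = 0.5 × 132.2 × (-0.0175)² = +0.020243125
ΔP/P ≈ +0.179865 + 0.020243125 = +0.200108125
New price ≈ 106.96 × (1 + 0.200108125) = 128.36356505.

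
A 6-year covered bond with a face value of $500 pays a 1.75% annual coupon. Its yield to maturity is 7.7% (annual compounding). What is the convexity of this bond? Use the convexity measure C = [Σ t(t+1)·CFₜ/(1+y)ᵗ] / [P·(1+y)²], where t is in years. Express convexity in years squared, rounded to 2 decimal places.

33.77

With y = 0.077:
  t   CF        PV=CF/(1+0.077)^t    t·PV        t(t+1)·PV
  1         8.75         8.1244         8.1244          16.2488
  2         8.75         7.5436        15.0871          45.2614
  3         8.75         7.0042        21.0127          84.0509
  4         8.75         6.5035        26.0139         130.0694
  5         8.75         6.0385        30.1925         181.1552
  6       508.75       325.9944     1,955.9667      13,691.7668
  Σ                    361.2086     2,056.3974      14,148.5525
P = 361.2086.
Convexity = Σ t(t+1)·PV / [P·(1+y)²] = 14,148.5525 / (361.2086 × 1.159929) = 33.76933.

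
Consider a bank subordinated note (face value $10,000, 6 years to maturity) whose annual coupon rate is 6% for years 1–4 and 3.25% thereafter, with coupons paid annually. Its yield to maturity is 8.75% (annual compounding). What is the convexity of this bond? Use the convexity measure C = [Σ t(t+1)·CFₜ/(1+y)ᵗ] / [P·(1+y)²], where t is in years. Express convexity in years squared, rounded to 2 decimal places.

With y = 0.0875:
  t   CF        PV=CF/(1+0.0875)^t    t·PV        t(t+1)·PV
  1       600.00       551.7241       551.7241       1,103.4483
  2       600.00       507.3325     1,014.6651       3,043.9952
  3       600.00       466.5127     1,399.5380       5,598.1522
  4       600.00       428.9772     1,715.9087       8,579.5436
  5       325.00       213.6668     1,068.3340       6,410.0038
  6    10,325.00     6,241.8664    37,451.1982     262,158.3874
  Σ                  8,410.0797    43,201.3681     286,893.5305
P = 8,410.0797.
Convexity = Σ t(t+1)·PV / [P·(1+y)²] = 286,893.5305 / (8,410.0797 × 1.182656) = 28.84444.

28.84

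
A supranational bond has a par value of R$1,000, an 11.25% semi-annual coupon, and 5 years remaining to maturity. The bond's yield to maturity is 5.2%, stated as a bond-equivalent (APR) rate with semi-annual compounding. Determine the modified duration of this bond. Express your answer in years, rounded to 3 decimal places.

3.983 years

Periodic yield y = 0.026. First find Macaulay duration:
  t   CF        PV=CF/(1+0.026)^t    t·PV
  1        56.25        54.8246        54.8246
  2        56.25        53.4352       106.8705
  3        56.25        52.0811       156.2434
  4        56.25        50.7613       203.0454
  5        56.25        49.4750       247.3750
  6        56.25        48.2212       289.3274
  7        56.25        46.9993       328.9948
  8        56.25        45.8082       366.4659
  9        56.25        44.6474       401.8267
  10    1,056.25       817.1337     8,171.3369
  Σ                  1,263.3871    10,326.3105
P = 1,263.3871; Macaulay duration = 10,326.3105 / 1,263.3871 = 8.17351 half-year periods = 4.08676 years.
Modified duration = D_Mac / (1 + y) = 4.08676 / 1.026 = 3.98319 years.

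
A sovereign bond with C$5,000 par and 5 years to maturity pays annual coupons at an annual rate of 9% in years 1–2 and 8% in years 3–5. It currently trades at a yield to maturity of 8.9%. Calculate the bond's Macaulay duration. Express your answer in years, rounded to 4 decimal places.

Periodic yield y = 0.089. Discount each cash flow and weight by its year:
  t   CF        PV=CF/(1+0.089)^t    t·PV
  1       450.00       413.2231       413.2231
  2       450.00       379.4519       758.9038
  3       400.00       309.7251       929.1752
  4       400.00       284.4124     1,137.6495
  5     5,400.00     3,525.7731    17,628.8655
  Σ                  4,912.5856    20,867.8172
Price P = Σ PV = 4,912.5856.
Macaulay duration = Σ(t·PV) / P = 20,867.8172 / 4,912.5856 = 4.24783 years.

4.2478 years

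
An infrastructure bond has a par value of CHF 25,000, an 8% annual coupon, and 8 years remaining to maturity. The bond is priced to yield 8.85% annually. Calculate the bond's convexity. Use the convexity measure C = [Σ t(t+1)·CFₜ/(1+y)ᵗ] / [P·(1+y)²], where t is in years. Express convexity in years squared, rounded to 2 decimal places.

With y = 0.0885:
  t   CF        PV=CF/(1+0.0885)^t    t·PV        t(t+1)·PV
  1     2,000.00     1,837.3909     1,837.3909       3,674.7818
  2     2,000.00     1,688.0027     3,376.0053      10,128.0160
  3     2,000.00     1,550.7604     4,652.2811      18,609.1245
  4     2,000.00     1,424.6765     5,698.7060      28,493.5301
  5     2,000.00     1,308.8438     6,544.2191      39,265.3148
  6     2,000.00     1,202.4289     7,214.5732      50,502.0126
  7     2,000.00     1,104.6659     7,732.6616      61,861.2924
  8    27,000.00    13,700.4962   109,603.9697     986,435.7277
  Σ                 23,817.2653   146,659.8070   1,198,969.7999
P = 23,817.2653.
Convexity = Σ t(t+1)·PV / [P·(1+y)²] = 1,198,969.7999 / (23,817.2653 × 1.184832) = 42.48733.

42.49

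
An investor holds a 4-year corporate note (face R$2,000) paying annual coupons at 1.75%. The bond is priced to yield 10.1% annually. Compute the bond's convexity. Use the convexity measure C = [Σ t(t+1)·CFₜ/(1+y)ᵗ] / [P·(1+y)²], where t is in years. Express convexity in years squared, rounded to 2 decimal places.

15.83

With y = 0.101:
  t   CF        PV=CF/(1+0.101)^t    t·PV        t(t+1)·PV
  1        35.00        31.7893        31.7893          63.5786
  2        35.00        28.8731        57.7462         173.2386
  3        35.00        26.2244        78.6733         314.6932
  4     2,035.00     1,384.8895     5,539.5582      27,697.7910
  Σ                  1,471.7764     5,707.7670      28,249.3013
P = 1,471.7764.
Convexity = Σ t(t+1)·PV / [P·(1+y)²] = 28,249.3013 / (1,471.7764 × 1.212201) = 15.83402.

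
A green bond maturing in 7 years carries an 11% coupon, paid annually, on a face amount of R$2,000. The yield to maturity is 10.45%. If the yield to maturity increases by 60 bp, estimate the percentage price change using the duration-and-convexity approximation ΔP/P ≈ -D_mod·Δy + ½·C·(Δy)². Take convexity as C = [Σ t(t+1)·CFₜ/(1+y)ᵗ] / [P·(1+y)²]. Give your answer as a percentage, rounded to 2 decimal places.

With y = 0.1045:
  t   CF        PV=CF/(1+0.1045)^t    t·PV        t(t+1)·PV
  1       220.00       199.1852       199.1852         398.3703
  2       220.00       180.3397       360.6793       1,082.0379
  3       220.00       163.2772       489.8316       1,959.3263
  4       220.00       147.8291       591.3162       2,956.5811
  5       220.00       133.8425       669.2126       4,015.2754
  6       220.00       121.1793       727.0757       5,089.5297
  7     2,220.00     1,107.1155     7,749.8085      61,998.4683
  Σ                  2,052.7683    10,787.1090      77,499.5889
P = 2,052.7683; D_Mac = 5.25491 yrs; D_mod = 4.75773 yrs; C = 30.94767.
Duration effect: -4.75773 × (+0.006) = -0.028546
Convexity effect: 0.5 × 30.94767 × (0.006)² = +0.0005571
ΔP/P ≈ -0.028546 + 0.0005571 = -0.027989 = -2.7989%.

-2.80%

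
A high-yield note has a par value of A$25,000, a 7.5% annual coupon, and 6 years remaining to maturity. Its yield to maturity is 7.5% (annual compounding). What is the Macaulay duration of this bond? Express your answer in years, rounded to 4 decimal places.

5.0459 years

Periodic yield y = 0.075. Discount each cash flow and weight by its year:
  t   CF        PV=CF/(1+0.075)^t    t·PV
  1     1,875.00     1,744.1860     1,744.1860
  2     1,875.00     1,622.4986     3,244.9973
  3     1,875.00     1,509.3011     4,527.9032
  4     1,875.00     1,404.0010     5,616.0040
  5     1,875.00     1,306.0474     6,530.2372
  6    26,875.00    17,413.9658   104,483.7949
  Σ                 25,000.0000   126,147.1225
Price P = Σ PV = 25,000.0000.
Macaulay duration = Σ(t·PV) / P = 126,147.1225 / 25,000.0000 = 5.04588 years.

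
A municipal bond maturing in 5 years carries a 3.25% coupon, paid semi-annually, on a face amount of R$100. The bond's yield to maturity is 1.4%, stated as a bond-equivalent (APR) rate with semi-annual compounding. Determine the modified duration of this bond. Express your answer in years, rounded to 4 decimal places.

4.6402 years

Periodic yield y = 0.007. First find Macaulay duration:
  t   CF        PV=CF/(1+0.007)^t    t·PV
  1        1.625         1.6137         1.6137
  2        1.625         1.6025         3.2050
  3        1.625         1.5913         4.7740
  4        1.625         1.5803         6.3211
  5        1.625         1.5693         7.8465
  6        1.625         1.5584         9.3503
  7        1.625         1.5476        10.8329
  8        1.625         1.5368        12.2944
  9        1.625         1.5261        13.7351
  10     101.625        94.7776       947.7763
  Σ                    108.9036     1,017.7494
P = 108.9036; Macaulay duration = 1,017.7494 / 108.9036 = 9.34541 half-year periods = 4.67271 years.
Modified duration = D_Mac / (1 + y) = 4.67271 / 1.007 = 4.64023 years.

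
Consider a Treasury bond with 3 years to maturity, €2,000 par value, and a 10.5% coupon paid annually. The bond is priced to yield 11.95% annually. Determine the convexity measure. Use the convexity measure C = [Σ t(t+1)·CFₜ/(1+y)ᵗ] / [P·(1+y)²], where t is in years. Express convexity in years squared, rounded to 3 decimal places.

8.384

With y = 0.1195:
  t   CF        PV=CF/(1+0.1195)^t    t·PV        t(t+1)·PV
  1       210.00       187.5837       187.5837         375.1675
  2       210.00       167.5603       335.1206       1,005.3617
  3     2,210.00     1,575.1430     4,725.4289      18,901.7157
  Σ                  1,930.2870     5,248.1332      20,282.2449
P = 1,930.2870.
Convexity = Σ t(t+1)·PV / [P·(1+y)²] = 20,282.2449 / (1,930.2870 × 1.253280) = 8.38390.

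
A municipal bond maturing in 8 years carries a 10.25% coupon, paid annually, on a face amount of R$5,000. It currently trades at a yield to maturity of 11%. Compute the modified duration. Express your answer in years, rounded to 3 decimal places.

Periodic yield y = 0.11. First find Macaulay duration:
  t   CF        PV=CF/(1+0.11)^t    t·PV
  1       512.50       461.7117       461.7117
  2       512.50       415.9565       831.9130
  3       512.50       374.7356     1,124.2067
  4       512.50       337.5996     1,350.3985
  5       512.50       304.1438     1,520.7190
  6       512.50       274.0034     1,644.0206
  7       512.50       246.8499     1,727.9495
  8     5,512.50     2,392.0198    19,136.1585
  Σ                  4,807.0204    27,797.0776
P = 4,807.0204; Macaulay duration = 27,797.0776 / 4,807.0204 = 5.78260 years.
Modified duration = D_Mac / (1 + y) = 5.78260 / 1.11 = 5.20955 years.

5.210 years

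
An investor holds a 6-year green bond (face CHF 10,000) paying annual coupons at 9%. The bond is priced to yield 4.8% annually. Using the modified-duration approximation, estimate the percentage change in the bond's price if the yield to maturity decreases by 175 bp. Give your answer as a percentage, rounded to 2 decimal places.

+8.35%

Periodic yield y = 0.048. Modified duration first:
  t   CF        PV=CF/(1+0.048)^t    t·PV
  1       900.00       858.7786       858.7786
  2       900.00       819.4453     1,638.8905
  3       900.00       781.9134     2,345.7402
  4       900.00       746.1006     2,984.4023
  5       900.00       711.9280     3,559.6402
  6    10,900.00     8,227.3278    49,363.9669
  Σ                 12,145.4937    60,751.4188
P = 12,145.4937; D_Mac = 5.00197 yrs; D_mod = 5.00197/(1+0.048) = 4.77287 yrs.
ΔP/P ≈ -D_mod · Δy = -4.77287 × (-0.0175) = +0.083525 = +8.3525%.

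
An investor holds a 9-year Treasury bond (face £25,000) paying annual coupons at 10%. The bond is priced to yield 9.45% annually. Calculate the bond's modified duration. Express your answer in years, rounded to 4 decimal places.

5.8287 years

Periodic yield y = 0.0945. First find Macaulay duration:
  t   CF        PV=CF/(1+0.0945)^t    t·PV
  1     2,500.00     2,284.1480     2,284.1480
  2     2,500.00     2,086.9329     4,173.8657
  3     2,500.00     1,906.7454     5,720.2362
  4     2,500.00     1,742.1155     6,968.4620
  5     2,500.00     1,591.6999     7,958.4993
  6     2,500.00     1,454.2712     8,725.6274
  7     2,500.00     1,328.7083     9,300.9581
  8     2,500.00     1,213.9866     9,711.8925
  9    27,500.00    12,200.8700   109,807.8302
  Σ                 25,809.4778   164,651.5196
P = 25,809.4778; Macaulay duration = 164,651.5196 / 25,809.4778 = 6.37950 years.
Modified duration = D_Mac / (1 + y) = 6.37950 / 1.0945 = 5.82869 years.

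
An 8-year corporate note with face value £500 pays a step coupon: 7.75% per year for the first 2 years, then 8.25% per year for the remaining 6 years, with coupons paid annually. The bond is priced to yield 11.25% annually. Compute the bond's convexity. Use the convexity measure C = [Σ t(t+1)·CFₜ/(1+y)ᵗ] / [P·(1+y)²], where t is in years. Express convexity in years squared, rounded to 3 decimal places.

39.509

With y = 0.1125:
  t   CF        PV=CF/(1+0.1125)^t    t·PV        t(t+1)·PV
  1        38.75        34.8315        34.8315          69.6629
  2        38.75        31.3092        62.6184         187.8551
  3        41.25        29.9588        89.8763         359.5052
  4        41.25        26.9292       107.7169         538.5845
  5        41.25        24.2060       121.0302         726.1814
  6        41.25        21.7582       130.5495         913.8462
  7        41.25        19.5580       136.9058       1,095.2464
  8       541.25       230.6735     1,845.3882      16,608.4938
  Σ                    419.2244     2,528.9167      20,499.3755
P = 419.2244.
Convexity = Σ t(t+1)·PV / [P·(1+y)²] = 20,499.3755 / (419.2244 × 1.237656) = 39.50882.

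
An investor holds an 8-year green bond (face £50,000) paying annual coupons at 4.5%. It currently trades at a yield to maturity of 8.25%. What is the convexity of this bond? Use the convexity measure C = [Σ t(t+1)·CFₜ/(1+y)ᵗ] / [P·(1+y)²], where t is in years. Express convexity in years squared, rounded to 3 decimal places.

48.640

With y = 0.0825:
  t   CF        PV=CF/(1+0.0825)^t    t·PV        t(t+1)·PV
  1     2,250.00     2,078.5219     2,078.5219       4,157.0439
  2     2,250.00     1,920.1126     3,840.2253      11,520.6759
  3     2,250.00     1,773.7761     5,321.3284      21,285.3134
  4     2,250.00     1,638.5923     6,554.3690      32,771.8451
  5     2,250.00     1,513.7111     7,568.5555      45,411.3327
  6     2,250.00     1,398.3474     8,390.0846      58,730.5920
  7     2,250.00     1,291.7759     9,042.4314      72,339.4512
  8    52,250.00    27,711.6927   221,693.5417   1,995,241.8753
  Σ                 39,326.5301   264,489.0577   2,241,458.1295
P = 39,326.5301.
Convexity = Σ t(t+1)·PV / [P·(1+y)²] = 2,241,458.1295 / (39,326.5301 × 1.171806) = 48.63951.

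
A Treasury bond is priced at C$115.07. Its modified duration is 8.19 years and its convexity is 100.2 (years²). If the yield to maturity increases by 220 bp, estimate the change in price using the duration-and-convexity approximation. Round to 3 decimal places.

Duration effect: -D_mod·Δy = -8.19 × (+0.022) = -0.180180
Convexity effect: ½·C·(Δy)² = 0.5 × 100.2 × (0.022)² = +0.0242484
ΔP/P ≈ -0.180180 + 0.0242484 = -0.1559316
ΔP ≈ 115.07 × (-0.1559316) = -17.943049212.

-C$17.943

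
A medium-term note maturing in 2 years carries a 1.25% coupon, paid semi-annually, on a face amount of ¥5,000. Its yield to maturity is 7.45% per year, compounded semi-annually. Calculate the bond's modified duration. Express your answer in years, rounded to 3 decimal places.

1.909 years

Periodic yield y = 0.03725. First find Macaulay duration:
  t   CF        PV=CF/(1+0.03725)^t    t·PV
  1        31.25        30.1277        30.1277
  2        31.25        29.0458        58.0916
  3        31.25        28.0027        84.0081
  4     5,031.25     4,346.5244    17,386.0977
  Σ                  4,433.7006    17,558.3250
P = 4,433.7006; Macaulay duration = 17,558.3250 / 4,433.7006 = 3.96020 half-year periods = 1.98010 years.
Modified duration = D_Mac / (1 + y) = 1.98010 / 1.03725 = 1.90899 years.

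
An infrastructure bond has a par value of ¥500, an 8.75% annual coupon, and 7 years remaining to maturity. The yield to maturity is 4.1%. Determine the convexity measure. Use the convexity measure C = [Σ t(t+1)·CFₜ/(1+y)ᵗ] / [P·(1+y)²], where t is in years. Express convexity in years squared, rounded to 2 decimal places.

39.04

With y = 0.041:
  t   CF        PV=CF/(1+0.041)^t    t·PV        t(t+1)·PV
  1        43.75        42.0269        42.0269          84.0538
  2        43.75        40.3717        80.7433         242.2300
  3        43.75        38.7816       116.3448         465.3794
  4        43.75        37.2542       149.0168         745.0838
  5        43.75        35.7869       178.9346       1,073.6078
  6        43.75        34.3775       206.2647       1,443.8530
  7       543.75       410.4348     2,873.0435      22,984.3481
  Σ                    639.0335     3,646.3747      27,038.5558
P = 639.0335.
Convexity = Σ t(t+1)·PV / [P·(1+y)²] = 27,038.5558 / (639.0335 × 1.083681) = 39.04437.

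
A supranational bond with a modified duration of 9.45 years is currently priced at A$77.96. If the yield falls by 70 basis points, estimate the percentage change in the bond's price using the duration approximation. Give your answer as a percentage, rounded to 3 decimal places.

Duration approximation: ΔP/P ≈ -D_mod · Δy = -9.45 × (-0.007) = +0.066150.
As a percentage: +6.6150%.

+6.615%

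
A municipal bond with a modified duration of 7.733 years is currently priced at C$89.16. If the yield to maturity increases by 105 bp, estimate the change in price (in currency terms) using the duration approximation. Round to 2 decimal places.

Duration approximation: ΔP/P ≈ -D_mod · Δy = -7.733 × (+0.0105) = -0.0811965.
ΔP ≈ 89.16 × (-0.0811965) = -7.23947994.

-C$7.24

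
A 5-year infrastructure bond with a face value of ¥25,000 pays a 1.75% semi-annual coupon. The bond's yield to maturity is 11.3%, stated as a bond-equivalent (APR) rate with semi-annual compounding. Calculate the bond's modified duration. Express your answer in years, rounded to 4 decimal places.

4.4939 years

Periodic yield y = 0.0565. First find Macaulay duration:
  t   CF        PV=CF/(1+0.0565)^t    t·PV
  1       218.75       207.0516       207.0516
  2       218.75       195.9788       391.9576
  3       218.75       185.4981       556.4944
  4       218.75       175.5780       702.3119
  5       218.75       166.1883       830.9417
  6       218.75       157.3008       943.8051
  7       218.75       148.8886     1,042.2205
  8       218.75       140.9263     1,127.4104
  9       218.75       133.3898     1,200.5080
  10   25,218.75    14,555.5474   145,555.4739
  Σ                 16,066.3478   152,558.1750
P = 16,066.3478; Macaulay duration = 152,558.1750 / 16,066.3478 = 9.49551 half-year periods = 4.74776 years.
Modified duration = D_Mac / (1 + y) = 4.74776 / 1.0565 = 4.49385 years.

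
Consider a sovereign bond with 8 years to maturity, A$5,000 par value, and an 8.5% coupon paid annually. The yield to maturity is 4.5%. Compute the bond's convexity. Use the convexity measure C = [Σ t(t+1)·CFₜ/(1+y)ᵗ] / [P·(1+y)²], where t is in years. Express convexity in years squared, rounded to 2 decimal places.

47.94

With y = 0.045:
  t   CF        PV=CF/(1+0.045)^t    t·PV        t(t+1)·PV
  1       425.00       406.6986       406.6986         813.3971
  2       425.00       389.1852       778.3705       2,335.1114
  3       425.00       372.4261     1,117.2782       4,469.1127
  4       425.00       356.3886     1,425.5543       7,127.7714
  5       425.00       341.0417     1,705.2085      10,231.2508
  6       425.00       326.3557     1,958.1341      13,706.9389
  7       425.00       312.3021     2,186.1147      17,488.9173
  8     5,425.00     3,814.7793    30,518.2345     274,664.1106
  Σ                  6,319.1772    40,095.5933     330,836.6103
P = 6,319.1772.
Convexity = Σ t(t+1)·PV / [P·(1+y)²] = 330,836.6103 / (6,319.1772 × 1.092025) = 47.94247.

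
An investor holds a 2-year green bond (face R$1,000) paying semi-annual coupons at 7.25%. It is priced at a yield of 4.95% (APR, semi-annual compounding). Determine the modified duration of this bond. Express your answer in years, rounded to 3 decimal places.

Periodic yield y = 0.02475. First find Macaulay duration:
  t   CF        PV=CF/(1+0.02475)^t    t·PV
  1        36.25        35.3745        35.3745
  2        36.25        34.5201        69.0402
  3        36.25        33.6864       101.0591
  4     1,036.25       939.7078     3,758.8312
  Σ                  1,043.2888     3,964.3050
P = 1,043.2888; Macaulay duration = 3,964.3050 / 1,043.2888 = 3.79982 half-year periods = 1.89991 years.
Modified duration = D_Mac / (1 + y) = 1.89991 / 1.02475 = 1.85402 years.

1.854 years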